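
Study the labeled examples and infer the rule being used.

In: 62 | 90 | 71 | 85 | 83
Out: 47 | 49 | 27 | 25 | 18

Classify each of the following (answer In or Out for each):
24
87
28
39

Every 'In' example satisfies: at least 62. None of the 'Out' examples do.

Out, In, Out, Out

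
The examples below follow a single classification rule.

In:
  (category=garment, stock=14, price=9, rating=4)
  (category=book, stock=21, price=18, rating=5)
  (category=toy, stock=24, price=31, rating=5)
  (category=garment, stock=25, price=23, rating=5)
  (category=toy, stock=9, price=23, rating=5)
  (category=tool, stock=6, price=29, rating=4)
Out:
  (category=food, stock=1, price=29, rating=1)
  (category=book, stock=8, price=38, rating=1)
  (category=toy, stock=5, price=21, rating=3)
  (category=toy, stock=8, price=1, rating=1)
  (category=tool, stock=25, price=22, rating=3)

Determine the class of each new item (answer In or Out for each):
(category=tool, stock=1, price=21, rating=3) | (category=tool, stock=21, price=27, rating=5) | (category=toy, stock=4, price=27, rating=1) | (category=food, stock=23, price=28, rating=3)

Rule: rating ≥ 4. This holds for each 'In' example and fails for each 'Out' one.

Out, In, Out, Out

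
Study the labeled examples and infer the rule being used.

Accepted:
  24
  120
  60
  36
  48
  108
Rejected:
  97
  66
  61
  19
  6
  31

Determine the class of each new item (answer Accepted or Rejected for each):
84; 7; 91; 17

Accepted, Rejected, Rejected, Rejected

All 'Accepted' examples share one property — multiple of 4 — and every 'Rejected' example lacks it.
84: 84 = 4·21 — matches, so Accepted. 7: 7 = 4·1 + 3 — does not satisfy this, so Rejected. 91: 91 = 4·22 + 3 — does not satisfy this, so Rejected. 17: 17 = 4·4 + 1 — does not satisfy this, so Rejected.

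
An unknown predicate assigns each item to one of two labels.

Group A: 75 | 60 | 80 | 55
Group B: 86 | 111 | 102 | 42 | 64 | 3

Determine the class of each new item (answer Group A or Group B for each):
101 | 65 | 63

Comparing the two groups points to one rule — multiple of 5.
101 → 101 = 5·20 + 1 → Group B.
65 → 65 = 5·13 → Group A.
63 → 63 = 5·12 + 3 → Group B.

Group B, Group A, Group B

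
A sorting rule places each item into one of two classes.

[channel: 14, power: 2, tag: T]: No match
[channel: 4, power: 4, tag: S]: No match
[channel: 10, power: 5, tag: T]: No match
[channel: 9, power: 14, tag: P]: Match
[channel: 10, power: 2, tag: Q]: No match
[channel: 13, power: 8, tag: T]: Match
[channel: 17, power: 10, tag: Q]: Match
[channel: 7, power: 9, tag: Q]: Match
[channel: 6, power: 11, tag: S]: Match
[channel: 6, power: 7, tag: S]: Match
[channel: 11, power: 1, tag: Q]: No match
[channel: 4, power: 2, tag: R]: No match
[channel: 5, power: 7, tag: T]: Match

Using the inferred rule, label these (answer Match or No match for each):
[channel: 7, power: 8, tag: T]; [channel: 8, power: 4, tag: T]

The simplest hypothesis consistent with all the labels is: power ≥ 7.
[channel: 7, power: 8, tag: T]: Match (power = 8). [channel: 8, power: 4, tag: T]: No match (power = 4).

Match, No match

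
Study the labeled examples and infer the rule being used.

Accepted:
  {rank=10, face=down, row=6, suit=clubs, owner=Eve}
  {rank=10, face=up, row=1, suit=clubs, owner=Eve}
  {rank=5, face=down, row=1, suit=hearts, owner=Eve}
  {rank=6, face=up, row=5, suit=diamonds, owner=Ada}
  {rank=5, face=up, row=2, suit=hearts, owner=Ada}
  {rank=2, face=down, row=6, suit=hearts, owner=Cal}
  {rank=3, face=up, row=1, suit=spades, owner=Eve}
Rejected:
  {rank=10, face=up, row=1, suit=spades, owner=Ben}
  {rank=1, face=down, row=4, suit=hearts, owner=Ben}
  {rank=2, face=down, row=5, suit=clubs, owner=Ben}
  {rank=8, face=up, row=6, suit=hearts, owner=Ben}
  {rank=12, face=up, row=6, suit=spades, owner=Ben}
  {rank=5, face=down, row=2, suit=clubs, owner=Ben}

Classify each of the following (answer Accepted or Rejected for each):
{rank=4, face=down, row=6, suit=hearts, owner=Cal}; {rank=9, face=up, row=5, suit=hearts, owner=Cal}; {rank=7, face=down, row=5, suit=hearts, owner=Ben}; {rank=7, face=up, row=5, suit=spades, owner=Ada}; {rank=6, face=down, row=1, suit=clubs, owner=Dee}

Accepted, Accepted, Rejected, Accepted, Accepted

Rule: owner is not Ben. This holds for each 'Accepted' example and fails for each 'Rejected' one.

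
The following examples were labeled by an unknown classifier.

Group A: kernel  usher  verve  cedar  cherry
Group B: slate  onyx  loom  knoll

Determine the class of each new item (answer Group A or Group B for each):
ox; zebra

Checking candidate rules against both groups, what survives is: contains 'r'.

Group B, Group A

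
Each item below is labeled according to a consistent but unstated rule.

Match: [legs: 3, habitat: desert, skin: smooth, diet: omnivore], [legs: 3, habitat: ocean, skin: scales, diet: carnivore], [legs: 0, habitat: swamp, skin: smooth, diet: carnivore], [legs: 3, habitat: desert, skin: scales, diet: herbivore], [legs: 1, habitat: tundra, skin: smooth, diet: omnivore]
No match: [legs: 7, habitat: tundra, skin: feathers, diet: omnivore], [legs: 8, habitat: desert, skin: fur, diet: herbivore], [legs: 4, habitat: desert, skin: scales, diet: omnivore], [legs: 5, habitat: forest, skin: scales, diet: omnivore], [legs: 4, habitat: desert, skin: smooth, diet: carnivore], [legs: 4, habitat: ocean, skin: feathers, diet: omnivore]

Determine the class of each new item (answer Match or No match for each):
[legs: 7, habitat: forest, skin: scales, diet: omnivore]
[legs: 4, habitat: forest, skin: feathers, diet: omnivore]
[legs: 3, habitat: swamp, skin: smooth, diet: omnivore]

A rule that fits every label: legs ≤ 3 — true of each 'Match' example, false of each 'No match' one.

No match, No match, Match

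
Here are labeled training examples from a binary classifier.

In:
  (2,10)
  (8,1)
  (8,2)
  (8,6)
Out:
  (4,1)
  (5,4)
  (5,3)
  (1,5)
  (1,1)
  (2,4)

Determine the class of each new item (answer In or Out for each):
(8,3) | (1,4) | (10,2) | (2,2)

A rule that fits every label: max ≥ 6 — true of each 'In' example, false of each 'Out' one.

In, Out, In, Out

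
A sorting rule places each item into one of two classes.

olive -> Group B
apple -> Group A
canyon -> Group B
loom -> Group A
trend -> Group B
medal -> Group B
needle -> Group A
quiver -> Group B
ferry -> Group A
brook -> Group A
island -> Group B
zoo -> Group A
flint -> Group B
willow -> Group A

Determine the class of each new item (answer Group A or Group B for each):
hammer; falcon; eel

Group A, Group B, Group A

'Group A' ⟺ has a double letter.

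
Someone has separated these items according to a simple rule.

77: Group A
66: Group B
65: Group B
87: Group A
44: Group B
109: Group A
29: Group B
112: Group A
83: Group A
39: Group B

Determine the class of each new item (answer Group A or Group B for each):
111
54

Group A, Group B

A rule that fits every label: at least 77 — true of each 'Group A' example, false of each 'Group B' one.
111: Group A (111 ≥ 77). 54: Group B (54 < 77).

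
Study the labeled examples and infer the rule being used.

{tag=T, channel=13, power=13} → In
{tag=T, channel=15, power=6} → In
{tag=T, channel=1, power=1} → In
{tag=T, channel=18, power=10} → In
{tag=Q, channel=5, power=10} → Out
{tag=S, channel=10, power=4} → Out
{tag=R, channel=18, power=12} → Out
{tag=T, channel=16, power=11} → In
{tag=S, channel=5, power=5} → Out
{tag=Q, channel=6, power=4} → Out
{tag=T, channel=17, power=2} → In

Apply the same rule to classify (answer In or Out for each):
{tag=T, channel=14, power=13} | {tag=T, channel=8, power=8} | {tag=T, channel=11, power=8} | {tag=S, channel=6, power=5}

A rule that fits every label: tag is T — true of each 'In' example, false of each 'Out' one.
{tag=T, channel=14, power=13}: In (tag is T).
{tag=T, channel=8, power=8}: In (tag is T).
{tag=T, channel=11, power=8}: In (tag is T).
{tag=S, channel=6, power=5}: Out (tag is S).

In, In, In, Out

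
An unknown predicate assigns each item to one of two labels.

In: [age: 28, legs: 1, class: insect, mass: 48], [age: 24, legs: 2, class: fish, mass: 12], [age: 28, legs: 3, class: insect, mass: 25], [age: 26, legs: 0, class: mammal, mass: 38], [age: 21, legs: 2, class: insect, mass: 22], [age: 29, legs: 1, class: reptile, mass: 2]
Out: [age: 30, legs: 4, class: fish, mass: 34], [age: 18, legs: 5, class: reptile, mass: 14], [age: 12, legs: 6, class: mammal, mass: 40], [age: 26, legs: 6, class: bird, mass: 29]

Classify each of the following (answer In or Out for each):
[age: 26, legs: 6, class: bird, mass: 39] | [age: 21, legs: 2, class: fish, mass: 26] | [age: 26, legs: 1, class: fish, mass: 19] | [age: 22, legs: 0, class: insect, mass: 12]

Out, In, In, In

The pattern is that an item is 'In' exactly when: legs ≤ 3.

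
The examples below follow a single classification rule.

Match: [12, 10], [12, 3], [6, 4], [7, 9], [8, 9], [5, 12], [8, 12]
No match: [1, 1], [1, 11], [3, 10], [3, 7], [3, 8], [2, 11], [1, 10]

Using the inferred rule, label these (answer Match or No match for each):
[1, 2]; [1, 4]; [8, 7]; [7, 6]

Rule: first ≥ 4. This holds for each 'Match' example and fails for each 'No match' one.
[1, 2] — first 1, hence No match.
[1, 4] — first 1, hence No match.
[8, 7] — first 8, hence Match.
[7, 6] — first 7, hence Match.

No match, No match, Match, Match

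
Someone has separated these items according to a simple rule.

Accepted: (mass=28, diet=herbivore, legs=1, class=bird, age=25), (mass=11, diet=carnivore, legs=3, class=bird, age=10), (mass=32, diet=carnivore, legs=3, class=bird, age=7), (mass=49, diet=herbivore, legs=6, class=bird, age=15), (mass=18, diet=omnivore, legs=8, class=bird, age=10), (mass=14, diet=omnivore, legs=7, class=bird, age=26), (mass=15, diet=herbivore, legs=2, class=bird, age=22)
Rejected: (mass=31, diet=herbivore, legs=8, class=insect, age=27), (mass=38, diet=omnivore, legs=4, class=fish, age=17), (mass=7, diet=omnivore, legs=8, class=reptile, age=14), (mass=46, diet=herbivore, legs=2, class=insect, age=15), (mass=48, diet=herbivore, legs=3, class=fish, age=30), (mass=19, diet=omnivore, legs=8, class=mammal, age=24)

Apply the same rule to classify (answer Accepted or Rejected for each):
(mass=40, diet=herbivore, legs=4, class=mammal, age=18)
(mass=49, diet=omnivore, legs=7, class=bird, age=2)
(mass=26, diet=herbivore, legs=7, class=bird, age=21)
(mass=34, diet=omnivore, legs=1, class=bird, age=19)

Checking candidate rules against both groups, what survives is: class is bird.
(mass=40, diet=herbivore, legs=4, class=mammal, age=18): class is mammal, does not satisfy this → Rejected. (mass=49, diet=omnivore, legs=7, class=bird, age=2): class is bird, meets the rule → Accepted. (mass=26, diet=herbivore, legs=7, class=bird, age=21): class is bird, meets the rule → Accepted. (mass=34, diet=omnivore, legs=1, class=bird, age=19): class is bird, meets the rule → Accepted.

Rejected, Accepted, Accepted, Accepted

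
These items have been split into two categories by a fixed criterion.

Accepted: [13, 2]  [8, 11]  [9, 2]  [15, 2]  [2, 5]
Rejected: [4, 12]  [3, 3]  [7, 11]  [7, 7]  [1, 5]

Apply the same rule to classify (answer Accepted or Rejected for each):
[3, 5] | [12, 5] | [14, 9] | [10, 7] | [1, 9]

Rejected, Accepted, Accepted, Accepted, Rejected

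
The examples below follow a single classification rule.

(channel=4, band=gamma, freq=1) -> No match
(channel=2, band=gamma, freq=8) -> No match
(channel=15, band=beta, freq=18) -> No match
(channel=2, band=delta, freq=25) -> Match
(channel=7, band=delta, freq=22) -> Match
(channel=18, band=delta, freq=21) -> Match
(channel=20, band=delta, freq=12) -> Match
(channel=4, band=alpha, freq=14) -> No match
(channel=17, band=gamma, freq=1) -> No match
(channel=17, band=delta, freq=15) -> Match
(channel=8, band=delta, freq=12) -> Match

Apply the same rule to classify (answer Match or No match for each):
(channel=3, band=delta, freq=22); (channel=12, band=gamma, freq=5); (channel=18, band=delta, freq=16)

The simplest hypothesis consistent with all the labels is: band is delta.
(channel=3, band=delta, freq=22): band is delta, qualifies → Match. (channel=12, band=gamma, freq=5): band is gamma, does not satisfy this → No match. (channel=18, band=delta, freq=16): band is delta, qualifies → Match.

Match, No match, Match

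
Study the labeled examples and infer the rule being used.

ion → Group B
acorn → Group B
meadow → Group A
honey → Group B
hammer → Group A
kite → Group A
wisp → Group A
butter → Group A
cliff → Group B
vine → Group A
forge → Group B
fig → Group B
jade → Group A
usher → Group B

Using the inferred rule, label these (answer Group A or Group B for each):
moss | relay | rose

Group A, Group B, Group A

The common property of the 'Group A' items is: even length. No 'Group B' item has it.
moss: Group A (length 4).
relay: Group B (length 5).
rose: Group A (length 4).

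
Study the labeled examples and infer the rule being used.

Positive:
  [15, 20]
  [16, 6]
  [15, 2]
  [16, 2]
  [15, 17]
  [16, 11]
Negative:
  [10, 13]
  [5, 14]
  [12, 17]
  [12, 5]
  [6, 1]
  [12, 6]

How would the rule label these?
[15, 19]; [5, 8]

Positive, Negative

One predicate separates the groups cleanly: first ≥ 13.
Positive: [15, 19], since first 15.
Negative: [5, 8], since first 5.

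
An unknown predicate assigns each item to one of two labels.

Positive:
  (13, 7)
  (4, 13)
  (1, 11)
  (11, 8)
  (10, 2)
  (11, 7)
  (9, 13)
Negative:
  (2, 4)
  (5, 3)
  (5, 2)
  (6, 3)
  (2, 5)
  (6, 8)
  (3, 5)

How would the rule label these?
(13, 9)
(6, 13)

The common property of the 'Positive' items is: max ≥ 9. No 'Negative' item has it.
(13, 9): Positive (max 13). (6, 13): Positive (max 13).

Positive, Positive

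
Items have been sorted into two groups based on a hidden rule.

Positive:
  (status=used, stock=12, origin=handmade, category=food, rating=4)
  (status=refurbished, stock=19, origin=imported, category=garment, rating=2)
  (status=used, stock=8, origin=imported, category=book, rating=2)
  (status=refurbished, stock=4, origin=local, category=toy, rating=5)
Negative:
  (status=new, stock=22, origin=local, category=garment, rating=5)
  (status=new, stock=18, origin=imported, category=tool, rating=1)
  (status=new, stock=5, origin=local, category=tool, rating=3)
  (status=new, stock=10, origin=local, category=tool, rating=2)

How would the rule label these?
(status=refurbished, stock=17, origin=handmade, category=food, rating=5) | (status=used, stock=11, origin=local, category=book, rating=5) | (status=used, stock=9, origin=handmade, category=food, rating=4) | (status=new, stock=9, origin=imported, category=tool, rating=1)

The pattern is that an item is 'Positive' exactly when: status is not new.
(status=refurbished, stock=17, origin=handmade, category=food, rating=5): Positive (status is refurbished). (status=used, stock=11, origin=local, category=book, rating=5): Positive (status is used). (status=used, stock=9, origin=handmade, category=food, rating=4): Positive (status is used). (status=new, stock=9, origin=imported, category=tool, rating=1): Negative (status is new).

Positive, Positive, Positive, Negative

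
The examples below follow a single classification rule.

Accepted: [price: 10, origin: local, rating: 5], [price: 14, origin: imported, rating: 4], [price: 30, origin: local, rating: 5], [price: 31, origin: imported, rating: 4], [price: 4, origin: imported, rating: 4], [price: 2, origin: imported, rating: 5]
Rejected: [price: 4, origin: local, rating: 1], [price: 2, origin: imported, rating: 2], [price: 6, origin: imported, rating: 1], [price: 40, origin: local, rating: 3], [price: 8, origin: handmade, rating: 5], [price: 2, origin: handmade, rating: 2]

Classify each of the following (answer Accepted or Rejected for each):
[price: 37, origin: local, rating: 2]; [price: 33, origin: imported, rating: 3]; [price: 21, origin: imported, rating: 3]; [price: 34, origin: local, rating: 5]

Rejected, Rejected, Rejected, Accepted

The rule appears to be: rating ≥ 4 AND price ≠ 8.
[price: 37, origin: local, rating: 2]: Rejected (rating = 2, price = 37). [price: 33, origin: imported, rating: 3]: Rejected (rating = 3, price = 33). [price: 21, origin: imported, rating: 3]: Rejected (rating = 3, price = 21). [price: 34, origin: local, rating: 5]: Accepted (rating = 5, price = 34).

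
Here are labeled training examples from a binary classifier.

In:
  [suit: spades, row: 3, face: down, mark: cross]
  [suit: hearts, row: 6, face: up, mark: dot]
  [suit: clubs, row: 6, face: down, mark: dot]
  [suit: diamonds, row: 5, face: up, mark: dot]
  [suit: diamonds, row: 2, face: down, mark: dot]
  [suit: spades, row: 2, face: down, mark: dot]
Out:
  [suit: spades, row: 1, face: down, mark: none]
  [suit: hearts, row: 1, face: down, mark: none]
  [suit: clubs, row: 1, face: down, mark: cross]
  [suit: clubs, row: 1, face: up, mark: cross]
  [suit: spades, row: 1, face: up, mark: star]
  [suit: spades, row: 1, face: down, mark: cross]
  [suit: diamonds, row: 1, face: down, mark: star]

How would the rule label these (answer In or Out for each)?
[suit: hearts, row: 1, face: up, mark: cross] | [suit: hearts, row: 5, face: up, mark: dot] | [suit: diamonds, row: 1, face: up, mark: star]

Out, In, Out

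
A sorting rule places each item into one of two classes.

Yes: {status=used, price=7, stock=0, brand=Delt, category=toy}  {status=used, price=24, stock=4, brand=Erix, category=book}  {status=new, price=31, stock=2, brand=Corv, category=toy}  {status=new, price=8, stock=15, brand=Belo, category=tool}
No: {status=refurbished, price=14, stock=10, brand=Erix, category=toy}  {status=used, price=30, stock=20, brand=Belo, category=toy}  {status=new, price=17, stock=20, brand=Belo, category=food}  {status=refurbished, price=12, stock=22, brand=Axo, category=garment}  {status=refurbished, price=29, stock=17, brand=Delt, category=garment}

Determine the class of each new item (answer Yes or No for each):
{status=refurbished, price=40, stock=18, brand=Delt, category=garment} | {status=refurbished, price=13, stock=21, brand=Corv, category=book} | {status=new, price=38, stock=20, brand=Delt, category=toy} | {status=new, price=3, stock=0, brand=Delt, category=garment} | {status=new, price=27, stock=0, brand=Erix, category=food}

All 'Yes' examples share one property — category is tool OR stock ≤ 4 — and every 'No' example lacks it.

No, No, No, Yes, Yes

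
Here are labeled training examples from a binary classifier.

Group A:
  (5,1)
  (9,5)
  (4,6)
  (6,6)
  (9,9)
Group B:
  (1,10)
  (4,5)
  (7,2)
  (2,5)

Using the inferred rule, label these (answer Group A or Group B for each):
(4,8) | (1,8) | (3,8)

'Group A' ⟺ sum is even.
Group A: (4,8), since 4+8 = 12. Group B: (1,8), since 1+8 = 9. Group B: (3,8), since 3+8 = 11.

Group A, Group B, Group B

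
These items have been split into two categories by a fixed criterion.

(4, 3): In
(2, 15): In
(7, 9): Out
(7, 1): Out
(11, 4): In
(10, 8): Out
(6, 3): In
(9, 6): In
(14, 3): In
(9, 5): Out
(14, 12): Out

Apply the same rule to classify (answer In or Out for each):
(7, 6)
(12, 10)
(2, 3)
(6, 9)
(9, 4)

In, Out, In, In, In

The rule appears to be: sum is odd.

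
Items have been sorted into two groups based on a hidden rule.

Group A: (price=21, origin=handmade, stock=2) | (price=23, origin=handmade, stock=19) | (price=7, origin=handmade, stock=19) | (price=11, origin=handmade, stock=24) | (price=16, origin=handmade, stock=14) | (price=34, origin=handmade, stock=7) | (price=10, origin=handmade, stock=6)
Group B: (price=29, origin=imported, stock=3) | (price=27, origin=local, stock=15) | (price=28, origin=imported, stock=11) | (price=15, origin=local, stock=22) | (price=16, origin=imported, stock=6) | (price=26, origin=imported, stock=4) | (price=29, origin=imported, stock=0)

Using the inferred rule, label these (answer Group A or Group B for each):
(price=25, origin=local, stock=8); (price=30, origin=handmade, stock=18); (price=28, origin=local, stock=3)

Group B, Group A, Group B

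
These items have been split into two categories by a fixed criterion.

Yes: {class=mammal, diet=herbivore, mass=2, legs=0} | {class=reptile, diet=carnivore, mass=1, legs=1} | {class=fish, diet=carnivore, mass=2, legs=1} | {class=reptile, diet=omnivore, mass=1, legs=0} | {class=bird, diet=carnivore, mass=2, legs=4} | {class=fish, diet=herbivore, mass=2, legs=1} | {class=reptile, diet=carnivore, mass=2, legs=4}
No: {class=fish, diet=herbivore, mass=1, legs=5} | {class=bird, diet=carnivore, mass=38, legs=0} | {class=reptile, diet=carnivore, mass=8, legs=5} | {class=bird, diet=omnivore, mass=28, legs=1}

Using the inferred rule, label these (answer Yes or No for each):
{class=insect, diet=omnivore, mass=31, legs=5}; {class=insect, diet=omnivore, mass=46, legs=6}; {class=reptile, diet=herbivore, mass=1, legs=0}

No, No, Yes

Rule: mass ≤ 2 AND legs ≤ 4. This holds for each 'Yes' example and fails for each 'No' one.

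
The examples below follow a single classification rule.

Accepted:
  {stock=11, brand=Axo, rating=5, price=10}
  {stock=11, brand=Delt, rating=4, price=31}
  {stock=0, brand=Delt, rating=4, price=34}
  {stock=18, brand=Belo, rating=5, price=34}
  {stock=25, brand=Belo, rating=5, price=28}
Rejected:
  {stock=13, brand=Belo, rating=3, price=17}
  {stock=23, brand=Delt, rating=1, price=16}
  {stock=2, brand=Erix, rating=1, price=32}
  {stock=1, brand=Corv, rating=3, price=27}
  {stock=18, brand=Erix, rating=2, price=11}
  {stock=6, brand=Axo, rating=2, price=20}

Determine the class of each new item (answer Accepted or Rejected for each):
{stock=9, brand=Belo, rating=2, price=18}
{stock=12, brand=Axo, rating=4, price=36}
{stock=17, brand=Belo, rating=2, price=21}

Rule: rating ≥ 4. This holds for each 'Accepted' example and fails for each 'Rejected' one.

Rejected, Accepted, Rejected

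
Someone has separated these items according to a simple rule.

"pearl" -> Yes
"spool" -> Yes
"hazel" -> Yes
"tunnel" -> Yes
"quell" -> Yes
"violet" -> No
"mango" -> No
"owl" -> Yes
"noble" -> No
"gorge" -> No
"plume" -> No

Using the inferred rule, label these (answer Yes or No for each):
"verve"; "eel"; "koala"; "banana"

No, Yes, No, No

The common property of the 'Yes' items is: ends with 'l'. No 'No' item has it.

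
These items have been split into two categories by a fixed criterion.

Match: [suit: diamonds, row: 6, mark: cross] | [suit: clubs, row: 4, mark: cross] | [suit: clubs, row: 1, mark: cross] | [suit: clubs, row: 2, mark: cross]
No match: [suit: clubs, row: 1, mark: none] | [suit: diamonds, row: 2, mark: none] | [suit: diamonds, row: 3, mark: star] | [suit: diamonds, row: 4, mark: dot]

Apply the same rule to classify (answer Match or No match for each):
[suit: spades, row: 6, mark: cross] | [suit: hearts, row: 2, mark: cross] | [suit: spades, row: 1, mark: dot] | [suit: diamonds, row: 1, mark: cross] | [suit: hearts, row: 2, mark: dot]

Match, Match, No match, Match, No match

Every 'Match' example satisfies: mark is cross. None of the 'No match' examples do.
[suit: spades, row: 6, mark: cross] — mark is cross, hence Match. [suit: hearts, row: 2, mark: cross] — mark is cross, hence Match. [suit: spades, row: 1, mark: dot] — mark is dot, hence No match. [suit: diamonds, row: 1, mark: cross] — mark is cross, hence Match. [suit: hearts, row: 2, mark: dot] — mark is dot, hence No match.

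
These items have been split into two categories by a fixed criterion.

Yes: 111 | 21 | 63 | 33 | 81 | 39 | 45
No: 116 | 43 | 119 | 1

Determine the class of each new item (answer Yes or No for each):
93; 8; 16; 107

Yes, No, No, No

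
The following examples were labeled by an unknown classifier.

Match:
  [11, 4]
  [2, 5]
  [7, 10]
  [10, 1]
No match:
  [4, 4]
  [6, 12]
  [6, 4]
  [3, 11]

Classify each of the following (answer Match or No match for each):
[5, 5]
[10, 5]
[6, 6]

The pattern is that an item is 'Match' exactly when: sum is odd.
No match: [5, 5], since 5+5 = 10.
Match: [10, 5], since 10+5 = 15.
No match: [6, 6], since 6+6 = 12.

No match, Match, No match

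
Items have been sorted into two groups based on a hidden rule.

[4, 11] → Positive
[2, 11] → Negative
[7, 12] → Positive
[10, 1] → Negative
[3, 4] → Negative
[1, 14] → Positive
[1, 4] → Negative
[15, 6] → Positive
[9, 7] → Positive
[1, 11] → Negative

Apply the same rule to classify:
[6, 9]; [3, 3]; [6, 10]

Rule: sum ≥ 15. This holds for each 'Positive' example and fails for each 'Negative' one.
[6, 9] — 6+9 = 15, hence Positive.
[3, 3] — 3+3 = 6, hence Negative.
[6, 10] — 6+10 = 16, hence Positive.

Positive, Negative, Positive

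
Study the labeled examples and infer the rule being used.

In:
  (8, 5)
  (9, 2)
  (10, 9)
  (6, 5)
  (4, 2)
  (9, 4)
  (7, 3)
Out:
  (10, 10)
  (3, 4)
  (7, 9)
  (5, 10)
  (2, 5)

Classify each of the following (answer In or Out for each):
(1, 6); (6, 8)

Checking candidate rules against both groups, what survives is: first > second.
(1, 6): Out (1 < 6). (6, 8): Out (6 < 8).

Out, Out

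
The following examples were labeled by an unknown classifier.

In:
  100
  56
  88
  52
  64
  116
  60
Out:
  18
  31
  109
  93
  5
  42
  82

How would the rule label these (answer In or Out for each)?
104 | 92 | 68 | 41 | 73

In, In, In, Out, Out

The classifier is using: multiple of 4.
104: 104 = 4·26, checks out → In. 92: 92 = 4·23, checks out → In. 68: 68 = 4·17, checks out → In. 41: 41 = 4·10 + 1, fails the rule → Out. 73: 73 = 4·18 + 1, fails the rule → Out.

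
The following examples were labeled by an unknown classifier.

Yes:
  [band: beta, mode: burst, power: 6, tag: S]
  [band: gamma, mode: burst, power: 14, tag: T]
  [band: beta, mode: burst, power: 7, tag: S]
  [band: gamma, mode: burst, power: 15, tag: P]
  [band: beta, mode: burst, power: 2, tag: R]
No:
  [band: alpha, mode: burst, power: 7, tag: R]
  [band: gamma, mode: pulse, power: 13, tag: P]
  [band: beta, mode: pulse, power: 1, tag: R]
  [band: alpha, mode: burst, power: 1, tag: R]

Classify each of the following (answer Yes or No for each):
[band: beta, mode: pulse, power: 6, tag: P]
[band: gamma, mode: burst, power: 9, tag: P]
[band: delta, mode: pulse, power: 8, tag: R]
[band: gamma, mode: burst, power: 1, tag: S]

The rule appears to be: band is not alpha AND mode is burst.
[band: beta, mode: pulse, power: 6, tag: P]: band is beta, mode is pulse — fails this test, so No.
[band: gamma, mode: burst, power: 9, tag: P]: band is gamma, mode is burst — meets the rule, so Yes.
[band: delta, mode: pulse, power: 8, tag: R]: band is delta, mode is pulse — fails this test, so No.
[band: gamma, mode: burst, power: 1, tag: S]: band is gamma, mode is burst — meets the rule, so Yes.

No, Yes, No, Yes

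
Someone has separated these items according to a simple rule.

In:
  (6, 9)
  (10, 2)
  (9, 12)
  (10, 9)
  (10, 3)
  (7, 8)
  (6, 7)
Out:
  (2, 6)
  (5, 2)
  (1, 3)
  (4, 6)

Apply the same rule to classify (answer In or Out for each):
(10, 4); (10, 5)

In, In

One predicate separates the groups cleanly: sum ≥ 12.
(10, 4) — 10+4 = 14, hence In.
(10, 5) — 10+5 = 15, hence In.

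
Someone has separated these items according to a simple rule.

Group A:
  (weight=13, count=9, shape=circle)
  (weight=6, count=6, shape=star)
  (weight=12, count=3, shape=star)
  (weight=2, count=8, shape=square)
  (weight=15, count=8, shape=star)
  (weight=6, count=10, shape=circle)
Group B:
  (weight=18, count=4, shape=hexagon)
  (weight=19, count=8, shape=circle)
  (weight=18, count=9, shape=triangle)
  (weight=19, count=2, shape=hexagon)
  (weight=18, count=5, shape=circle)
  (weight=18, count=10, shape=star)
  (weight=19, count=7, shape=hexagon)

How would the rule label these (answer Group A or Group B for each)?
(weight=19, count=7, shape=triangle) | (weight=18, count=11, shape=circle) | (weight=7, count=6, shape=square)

Group B, Group B, Group A

The distinguishing property — weight ≤ 15 — holds for all the 'Group A' cases and none of the 'Group B' cases.
(weight=19, count=7, shape=triangle) — weight = 19, hence Group B.
(weight=18, count=11, shape=circle) — weight = 18, hence Group B.
(weight=7, count=6, shape=square) — weight = 7, hence Group A.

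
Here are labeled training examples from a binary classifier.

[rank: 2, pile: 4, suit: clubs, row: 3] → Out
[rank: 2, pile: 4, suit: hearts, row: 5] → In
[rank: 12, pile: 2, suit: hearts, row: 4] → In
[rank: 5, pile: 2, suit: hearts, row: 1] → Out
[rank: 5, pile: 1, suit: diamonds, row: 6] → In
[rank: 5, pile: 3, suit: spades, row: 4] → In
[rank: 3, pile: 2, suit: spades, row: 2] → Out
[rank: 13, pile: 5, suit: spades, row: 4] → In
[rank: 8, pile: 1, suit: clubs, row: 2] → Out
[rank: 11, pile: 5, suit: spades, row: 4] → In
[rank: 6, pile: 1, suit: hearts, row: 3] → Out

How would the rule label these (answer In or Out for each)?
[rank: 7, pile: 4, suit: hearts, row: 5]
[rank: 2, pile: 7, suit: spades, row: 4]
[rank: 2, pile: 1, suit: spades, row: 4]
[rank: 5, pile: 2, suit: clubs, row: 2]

All 'In' examples share one property — row ≥ 4 — and every 'Out' example lacks it.
[rank: 7, pile: 4, suit: hearts, row: 5]: In (row = 5). [rank: 2, pile: 7, suit: spades, row: 4]: In (row = 4). [rank: 2, pile: 1, suit: spades, row: 4]: In (row = 4). [rank: 5, pile: 2, suit: clubs, row: 2]: Out (row = 2).

In, In, In, Out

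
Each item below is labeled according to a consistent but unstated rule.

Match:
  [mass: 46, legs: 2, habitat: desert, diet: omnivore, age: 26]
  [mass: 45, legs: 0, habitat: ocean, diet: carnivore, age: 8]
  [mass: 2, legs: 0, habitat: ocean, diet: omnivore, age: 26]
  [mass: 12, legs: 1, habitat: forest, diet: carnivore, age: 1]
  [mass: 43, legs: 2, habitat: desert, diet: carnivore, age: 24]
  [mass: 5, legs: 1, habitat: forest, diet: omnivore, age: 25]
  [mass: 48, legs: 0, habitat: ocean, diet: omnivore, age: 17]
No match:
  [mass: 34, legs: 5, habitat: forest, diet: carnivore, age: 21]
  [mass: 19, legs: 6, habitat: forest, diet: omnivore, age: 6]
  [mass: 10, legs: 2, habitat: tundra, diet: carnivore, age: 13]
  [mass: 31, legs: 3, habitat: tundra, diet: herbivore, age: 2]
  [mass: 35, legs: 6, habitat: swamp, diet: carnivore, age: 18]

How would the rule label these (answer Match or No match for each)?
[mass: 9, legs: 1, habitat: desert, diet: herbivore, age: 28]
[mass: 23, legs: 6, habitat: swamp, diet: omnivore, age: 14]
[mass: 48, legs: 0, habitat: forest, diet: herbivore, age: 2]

Match, No match, Match

The common property of the 'Match' items is: habitat is desert OR legs ≤ 1. No 'No match' item has it.
[mass: 9, legs: 1, habitat: desert, diet: herbivore, age: 28]: Match (habitat is desert, legs = 1).
[mass: 23, legs: 6, habitat: swamp, diet: omnivore, age: 14]: No match (habitat is swamp, legs = 6).
[mass: 48, legs: 0, habitat: forest, diet: herbivore, age: 2]: Match (habitat is forest, legs = 0).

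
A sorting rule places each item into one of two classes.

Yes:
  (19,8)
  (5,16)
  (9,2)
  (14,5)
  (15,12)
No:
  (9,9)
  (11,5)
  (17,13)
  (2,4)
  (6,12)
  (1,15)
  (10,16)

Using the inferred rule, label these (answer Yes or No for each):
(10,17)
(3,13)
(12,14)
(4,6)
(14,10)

Yes, No, No, No, No

The distinguishing property — sum is odd — holds for all the 'Yes' cases and none of the 'No' cases.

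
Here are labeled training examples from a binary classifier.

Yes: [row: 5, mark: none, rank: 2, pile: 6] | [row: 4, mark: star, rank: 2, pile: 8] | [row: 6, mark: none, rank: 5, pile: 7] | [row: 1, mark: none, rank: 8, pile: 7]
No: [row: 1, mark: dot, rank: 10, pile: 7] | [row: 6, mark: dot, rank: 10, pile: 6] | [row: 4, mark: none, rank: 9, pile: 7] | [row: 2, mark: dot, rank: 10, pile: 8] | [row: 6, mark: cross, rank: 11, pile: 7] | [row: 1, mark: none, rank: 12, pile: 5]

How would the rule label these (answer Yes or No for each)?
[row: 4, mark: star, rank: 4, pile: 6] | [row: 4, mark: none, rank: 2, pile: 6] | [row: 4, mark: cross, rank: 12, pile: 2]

Yes, Yes, No

Every 'Yes' example satisfies: rank ≤ 8. None of the 'No' examples do.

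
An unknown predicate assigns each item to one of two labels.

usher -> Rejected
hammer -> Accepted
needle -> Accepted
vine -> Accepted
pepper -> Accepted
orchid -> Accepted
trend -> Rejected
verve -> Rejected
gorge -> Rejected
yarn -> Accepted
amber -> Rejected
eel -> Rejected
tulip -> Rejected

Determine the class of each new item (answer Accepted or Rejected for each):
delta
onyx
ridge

Rejected, Accepted, Rejected

A rule that fits every label: even length — true of each 'Accepted' example, false of each 'Rejected' one.
delta: length 5, doesn't qualify → Rejected. onyx: length 4, satisfies this → Accepted. ridge: length 5, doesn't qualify → Rejected.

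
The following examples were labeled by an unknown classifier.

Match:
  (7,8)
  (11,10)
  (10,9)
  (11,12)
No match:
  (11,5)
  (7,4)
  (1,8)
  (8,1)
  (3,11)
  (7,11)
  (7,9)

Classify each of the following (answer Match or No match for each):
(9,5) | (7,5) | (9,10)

No match, No match, Match

One predicate separates the groups cleanly: |first − second| ≤ 1.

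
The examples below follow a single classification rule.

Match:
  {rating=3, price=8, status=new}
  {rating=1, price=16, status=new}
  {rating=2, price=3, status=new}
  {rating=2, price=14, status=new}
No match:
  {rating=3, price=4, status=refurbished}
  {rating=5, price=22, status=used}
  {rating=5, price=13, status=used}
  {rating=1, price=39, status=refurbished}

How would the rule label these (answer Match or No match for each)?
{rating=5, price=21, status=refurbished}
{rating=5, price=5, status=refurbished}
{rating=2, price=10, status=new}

'Match' ⟺ status is new.
No match: {rating=5, price=21, status=refurbished}, since status is refurbished.
No match: {rating=5, price=5, status=refurbished}, since status is refurbished.
Match: {rating=2, price=10, status=new}, since status is new.

No match, No match, Match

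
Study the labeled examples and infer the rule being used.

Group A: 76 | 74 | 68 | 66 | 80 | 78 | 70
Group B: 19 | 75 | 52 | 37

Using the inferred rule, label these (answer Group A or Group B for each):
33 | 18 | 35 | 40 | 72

The simplest hypothesis consistent with all the labels is: even AND at least 66.
33: 33 is odd, 33 < 66 — does not fit, so Group B.
18: 18 is even, 18 < 66 — does not fit, so Group B.
35: 35 is odd, 35 < 66 — does not fit, so Group B.
40: 40 is even, 40 < 66 — does not fit, so Group B.
72: 72 is even, 72 ≥ 66 — qualifies, so Group A.

Group B, Group B, Group B, Group B, Group A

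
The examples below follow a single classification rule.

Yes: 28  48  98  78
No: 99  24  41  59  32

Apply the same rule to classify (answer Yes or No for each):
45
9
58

No, No, Yes

The pattern is that an item is 'Yes' exactly when: ends in digit 8.
45: last digit 5, lacks this property → No.
9: last digit 9, lacks this property → No.
58: last digit 8, fits → Yes.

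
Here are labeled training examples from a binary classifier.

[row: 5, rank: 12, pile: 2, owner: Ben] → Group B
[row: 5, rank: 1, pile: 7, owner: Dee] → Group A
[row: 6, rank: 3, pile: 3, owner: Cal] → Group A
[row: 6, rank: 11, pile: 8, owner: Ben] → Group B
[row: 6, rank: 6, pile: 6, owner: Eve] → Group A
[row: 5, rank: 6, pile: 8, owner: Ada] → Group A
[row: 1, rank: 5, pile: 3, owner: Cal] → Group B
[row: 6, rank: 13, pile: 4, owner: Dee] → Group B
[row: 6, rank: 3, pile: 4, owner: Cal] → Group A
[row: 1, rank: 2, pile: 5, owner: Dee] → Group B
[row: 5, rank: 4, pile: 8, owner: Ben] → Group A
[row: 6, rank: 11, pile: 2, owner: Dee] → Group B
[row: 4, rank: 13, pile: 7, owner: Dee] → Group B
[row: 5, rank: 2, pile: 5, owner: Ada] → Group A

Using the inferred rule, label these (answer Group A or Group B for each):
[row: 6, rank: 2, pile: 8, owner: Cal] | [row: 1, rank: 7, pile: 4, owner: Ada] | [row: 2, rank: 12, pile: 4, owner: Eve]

'Group A' ⟺ rank ≤ 6 AND row ≥ 4.
[row: 6, rank: 2, pile: 8, owner: Cal]: rank = 2, row = 6 — meets the rule, so Group A. [row: 1, rank: 7, pile: 4, owner: Ada]: rank = 7, row = 1 — does not pass, so Group B. [row: 2, rank: 12, pile: 4, owner: Eve]: rank = 12, row = 2 — does not pass, so Group B.

Group A, Group B, Group B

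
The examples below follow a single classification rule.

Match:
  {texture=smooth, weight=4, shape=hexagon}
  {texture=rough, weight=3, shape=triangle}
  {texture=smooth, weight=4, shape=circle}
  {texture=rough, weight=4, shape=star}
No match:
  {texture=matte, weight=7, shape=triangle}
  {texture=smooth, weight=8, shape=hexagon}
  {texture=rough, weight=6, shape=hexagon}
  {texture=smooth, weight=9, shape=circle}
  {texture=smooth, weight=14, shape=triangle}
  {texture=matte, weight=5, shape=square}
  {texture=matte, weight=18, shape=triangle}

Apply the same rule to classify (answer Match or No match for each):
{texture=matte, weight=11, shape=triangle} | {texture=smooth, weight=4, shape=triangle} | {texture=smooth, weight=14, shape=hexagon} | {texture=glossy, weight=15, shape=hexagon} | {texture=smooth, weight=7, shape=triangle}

No match, Match, No match, No match, No match

Every 'Match' example satisfies: weight ≤ 4. None of the 'No match' examples do.
{texture=matte, weight=11, shape=triangle} — weight = 11, hence No match. {texture=smooth, weight=4, shape=triangle} — weight = 4, hence Match. {texture=smooth, weight=14, shape=hexagon} — weight = 14, hence No match. {texture=glossy, weight=15, shape=hexagon} — weight = 15, hence No match. {texture=smooth, weight=7, shape=triangle} — weight = 7, hence No match.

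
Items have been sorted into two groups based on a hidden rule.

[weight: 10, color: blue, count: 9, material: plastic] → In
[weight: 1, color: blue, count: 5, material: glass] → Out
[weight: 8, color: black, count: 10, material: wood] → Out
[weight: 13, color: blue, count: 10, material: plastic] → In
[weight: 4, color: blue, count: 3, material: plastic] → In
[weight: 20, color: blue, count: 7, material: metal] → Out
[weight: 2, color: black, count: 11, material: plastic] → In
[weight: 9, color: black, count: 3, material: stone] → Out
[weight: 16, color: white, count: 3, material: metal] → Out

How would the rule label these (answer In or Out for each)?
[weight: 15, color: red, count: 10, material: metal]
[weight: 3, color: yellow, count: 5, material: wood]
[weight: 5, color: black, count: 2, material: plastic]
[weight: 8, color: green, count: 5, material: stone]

Out, Out, In, Out

All 'In' examples share one property — material is plastic — and every 'Out' example lacks it.
[weight: 15, color: red, count: 10, material: metal]: Out (material is metal).
[weight: 3, color: yellow, count: 5, material: wood]: Out (material is wood).
[weight: 5, color: black, count: 2, material: plastic]: In (material is plastic).
[weight: 8, color: green, count: 5, material: stone]: Out (material is stone).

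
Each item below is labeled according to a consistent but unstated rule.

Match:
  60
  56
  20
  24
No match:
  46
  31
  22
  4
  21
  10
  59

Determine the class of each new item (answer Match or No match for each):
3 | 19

The rule appears to be: multiple of 4 AND at least 10.
3 → 3 = 4·0 + 3, 3 < 10 → No match.
19 → 19 = 4·4 + 3, 19 ≥ 10 → No match.

No match, No match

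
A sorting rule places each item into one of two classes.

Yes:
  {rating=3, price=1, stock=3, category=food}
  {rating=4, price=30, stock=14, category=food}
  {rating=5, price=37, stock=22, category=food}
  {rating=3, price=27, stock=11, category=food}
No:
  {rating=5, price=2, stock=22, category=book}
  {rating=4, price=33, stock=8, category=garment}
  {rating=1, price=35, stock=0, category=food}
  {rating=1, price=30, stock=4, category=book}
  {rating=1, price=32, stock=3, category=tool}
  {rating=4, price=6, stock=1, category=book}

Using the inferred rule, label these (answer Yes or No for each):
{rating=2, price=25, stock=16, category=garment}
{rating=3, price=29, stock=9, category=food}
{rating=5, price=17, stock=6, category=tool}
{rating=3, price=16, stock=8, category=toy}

No, Yes, No, No

One predicate separates the groups cleanly: category is food AND stock ≥ 1.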